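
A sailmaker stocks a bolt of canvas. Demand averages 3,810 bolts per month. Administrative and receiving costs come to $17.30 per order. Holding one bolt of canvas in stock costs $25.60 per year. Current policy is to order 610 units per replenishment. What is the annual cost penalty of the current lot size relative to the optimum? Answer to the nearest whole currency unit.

Extra cost ≈ $2,741 per year

Annual demand D = 3,810 × 12 = 45,720.
EOQ = √(2DS/H) = √(2 × 45,720 × 17.3 / 25.6) ≈ 248.58.
Cost at Q* = (D/Q*)S + (Q*/2)H = √(2DSH) ≈ $6,363.72.
Cost at Q = 610: (45,720/610)×17.3 + (610/2)×25.6 = $1,296.65 + $7,808.00 = $9,104.65.
Excess = $9,104.65 − $6,363.72 = $2,740.93.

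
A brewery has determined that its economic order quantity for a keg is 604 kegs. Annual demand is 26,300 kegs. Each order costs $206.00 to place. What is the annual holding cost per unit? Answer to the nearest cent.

H ≈ $29.70

Squaring Q* = √(2DS/H) gives Q*² = 2DS/H.
From Q* = √(2DS/H): H = 2DS / Q*² = 2 × 26,300 × 206 / 604² = 29.7015.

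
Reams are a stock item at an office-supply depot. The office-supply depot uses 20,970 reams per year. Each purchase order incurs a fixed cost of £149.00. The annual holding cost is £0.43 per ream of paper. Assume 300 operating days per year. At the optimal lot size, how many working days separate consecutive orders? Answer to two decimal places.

The optimal lot size = √(2DS/H) = √(2 × 20,970 × 149 / 0.43) ≈ 3812.18.
Cycle time = Q*/D × 300 = 3812.18 / 20,970 × 300 ≈ 54.538 days.

T ≈ 54.54 days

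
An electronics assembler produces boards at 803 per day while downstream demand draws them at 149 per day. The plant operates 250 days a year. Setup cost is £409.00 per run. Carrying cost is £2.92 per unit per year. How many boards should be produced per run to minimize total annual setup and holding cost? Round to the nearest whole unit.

Q* ≈ 3,579 boards

Annual demand D = 149 × 250 = 37,250.
Production build-up factor (1 − d/p) = 1 − 149/803 = 0.8144.
Q* = √(2DS / (H(1 − d/p))) = √(2 × 37,250 × 409 / (2.92 × 0.8144)).
= √(30,470,500 / 2.3782) ≈ 3579.458.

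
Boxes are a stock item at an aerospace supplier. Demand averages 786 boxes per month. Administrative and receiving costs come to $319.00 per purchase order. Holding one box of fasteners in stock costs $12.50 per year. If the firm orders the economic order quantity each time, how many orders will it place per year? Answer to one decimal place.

Annual demand D = 786 × 12 = 9,432.
The optimal lot size = √(2DS/H) = √(2 × 9,432 × 319 / 12.5) ≈ 693.84.
Orders per year = D / Q* = 9,432 / 693.84 ≈ 13.594.

N ≈ 13.6 orders per year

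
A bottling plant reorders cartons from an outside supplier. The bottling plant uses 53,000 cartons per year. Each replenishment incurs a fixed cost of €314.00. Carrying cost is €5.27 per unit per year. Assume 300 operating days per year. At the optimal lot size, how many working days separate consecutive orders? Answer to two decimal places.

Q* = √(2DS/H) = √(2 × 53,000 × 314 / 5.27) ≈ 2513.12.
Cycle time = Q*/D × 300 = 2513.12 / 53,000 × 300 ≈ 14.225 days.

T ≈ 14.23 days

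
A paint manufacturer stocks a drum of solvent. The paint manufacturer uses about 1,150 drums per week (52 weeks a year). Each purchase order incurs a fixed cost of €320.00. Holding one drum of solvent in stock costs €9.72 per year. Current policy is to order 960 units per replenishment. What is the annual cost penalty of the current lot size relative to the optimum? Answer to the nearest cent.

Extra cost ≈ €5,311.53 per year

Annual demand D = 1,150 × 52 = 59,800.
EOQ = √(2DS/H) = √(2 × 59,800 × 320 / 9.72) ≈ 1984.30.
Cost at Q* = (D/Q*)S + (Q*/2)H = √(2DSH) ≈ €19,287.40.
Cost at Q = 960: (59,800/960)×320 + (960/2)×9.72 = €19,933.33 + €4,665.60 = €24,598.93.
Excess = €24,598.93 − €19,287.40 = €5,311.53.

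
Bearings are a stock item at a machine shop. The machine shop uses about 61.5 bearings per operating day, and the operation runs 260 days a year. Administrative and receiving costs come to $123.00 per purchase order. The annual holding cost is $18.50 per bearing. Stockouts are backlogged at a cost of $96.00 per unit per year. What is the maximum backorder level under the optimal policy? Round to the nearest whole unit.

Annual demand D = 61.5 × 260 = 15,990.
With planned backorders, Q* = √(2DS/H) · √((H+B)/B).
√(2DS/H) = √(2 × 15,990 × 123 / 18.5) = 461.111.
√((H+B)/B) = √((18.5+96)/96) = 1.0921.
Q* ≈ 503.585.
S* = Q* · H/(H+B) = 503.585 × 18.5/114.5 ≈ 81.365.

S* ≈ 81 bearings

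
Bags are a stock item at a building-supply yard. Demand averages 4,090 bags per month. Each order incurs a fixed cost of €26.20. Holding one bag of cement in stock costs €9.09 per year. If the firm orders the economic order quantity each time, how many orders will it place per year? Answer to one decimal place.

N ≈ 92.3 orders per year

Annual demand D = 4,090 × 12 = 49,080.
The optimal lot size = √(2DS/H) = √(2 × 49,080 × 26.2 / 9.09) ≈ 531.91.
Orders per year = D / Q* = 49,080 / 531.91 ≈ 92.272.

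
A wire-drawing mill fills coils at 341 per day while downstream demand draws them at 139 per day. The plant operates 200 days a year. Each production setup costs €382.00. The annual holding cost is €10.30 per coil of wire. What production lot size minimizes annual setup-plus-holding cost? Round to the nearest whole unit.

Q* ≈ 1,866 coils

Annual demand D = 139 × 200 = 27,800.
Production build-up factor (1 − d/p) = 1 − 139/341 = 0.5924.
Q* = √(2DS / (H(1 − d/p))) = √(2 × 27,800 × 382 / (10.3 × 0.5924)).
= √(21,239,200 / 6.1015) ≈ 1865.744.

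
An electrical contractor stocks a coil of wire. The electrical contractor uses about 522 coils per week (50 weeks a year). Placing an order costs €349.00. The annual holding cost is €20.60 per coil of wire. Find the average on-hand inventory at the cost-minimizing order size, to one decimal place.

Average inventory ≈ 470.2 coils

Annual demand D = 522 × 50 = 26,100.
EOQ = √(2DS/H) = √(2 × 26,100 × 349 / 20.6) ≈ 940.40.
Average inventory = Q*/2 ≈ 940.40 / 2 = 470.202.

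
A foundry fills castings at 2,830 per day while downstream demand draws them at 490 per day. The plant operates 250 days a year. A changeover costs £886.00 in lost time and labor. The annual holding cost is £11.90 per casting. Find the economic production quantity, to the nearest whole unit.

Annual demand D = 490 × 250 = 122,500.
Production build-up factor (1 − d/p) = 1 − 490/2,830 = 0.8269.
Q* = √(2DS / (H(1 − d/p))) = √(2 × 122,500 × 886 / (11.9 × 0.8269)).
= √(217,070,000 / 9.8396) ≈ 4696.904.

Q* ≈ 4,697 castings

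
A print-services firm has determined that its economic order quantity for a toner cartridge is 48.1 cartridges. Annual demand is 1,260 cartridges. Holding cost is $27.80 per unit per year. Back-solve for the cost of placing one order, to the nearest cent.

S ≈ $25.52

Squaring Q* = √(2DS/H) gives Q*² = 2DS/H.
From Q* = √(2DS/H): S = Q*²H / (2D) = 48.1² × 27.8 / (2 × 1,260) = 25.5232.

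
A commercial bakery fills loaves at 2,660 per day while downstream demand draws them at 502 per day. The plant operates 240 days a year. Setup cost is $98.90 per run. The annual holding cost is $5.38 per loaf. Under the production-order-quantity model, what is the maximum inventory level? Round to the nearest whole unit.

Annual demand D = 502 × 240 = 120,480.
Production build-up factor (1 − d/p) = 1 − 502/2,660 = 0.8113.
Q* = √(2DS / (H(1 − d/p))) = √(2 × 120,480 × 98.9 / (5.38 × 0.8113)).
= √(23,830,944 / 4.3647) ≈ 2336.655.
Maximum inventory = Q*(1 − d/p) = 2336.655 × 0.8113 ≈ 1895.677.

I_max ≈ 1,896 loaves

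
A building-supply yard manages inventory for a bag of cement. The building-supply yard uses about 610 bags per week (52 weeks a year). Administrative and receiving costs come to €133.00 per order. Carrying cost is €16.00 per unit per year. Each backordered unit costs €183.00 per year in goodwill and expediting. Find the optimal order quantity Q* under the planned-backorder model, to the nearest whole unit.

Q* ≈ 757 bags

Annual demand D = 610 × 52 = 31,720.
With planned backorders, Q* = √(2DS/H) · √((H+B)/B).
√(2DS/H) = √(2 × 31,720 × 133 / 16) = 726.185.
√((H+B)/B) = √((16+183)/183) = 1.0428.
Q* ≈ 757.266.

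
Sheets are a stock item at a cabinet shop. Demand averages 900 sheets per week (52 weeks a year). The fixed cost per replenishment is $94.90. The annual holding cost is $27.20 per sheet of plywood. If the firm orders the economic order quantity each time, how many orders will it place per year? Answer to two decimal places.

Annual demand D = 900 × 52 = 46,800.
EOQ = √(2DS/H) = √(2 × 46,800 × 94.9 / 27.2) ≈ 571.46.
Orders per year = D / Q* = 46,800 / 571.46 ≈ 81.895.

N ≈ 81.90 orders per year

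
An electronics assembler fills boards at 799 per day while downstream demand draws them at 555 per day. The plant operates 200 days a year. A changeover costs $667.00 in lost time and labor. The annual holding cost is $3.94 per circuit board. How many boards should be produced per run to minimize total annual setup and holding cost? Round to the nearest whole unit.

Annual demand D = 555 × 200 = 111,000.
Production build-up factor (1 − d/p) = 1 − 555/799 = 0.3054.
Q* = √(2DS / (H(1 − d/p))) = √(2 × 111,000 × 667 / (3.94 × 0.3054)).
= √(148,074,000 / 1.2032) ≈ 11093.530.

Q* ≈ 11,094 boards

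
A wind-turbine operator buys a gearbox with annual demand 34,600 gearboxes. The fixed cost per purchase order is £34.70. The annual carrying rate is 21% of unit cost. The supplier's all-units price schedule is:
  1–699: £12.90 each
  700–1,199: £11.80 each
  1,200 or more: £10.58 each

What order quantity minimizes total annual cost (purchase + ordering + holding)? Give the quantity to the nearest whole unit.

Q* ≈ 1,200 gearboxes

Holding cost per unit per year at price C is H = 0.21·C.
Evaluate total cost at each tier's feasible EOQ or, if the EOQ is below the tier, at the tier's minimum quantity.
Tier 1 (£12.90): EOQ = 941.5 exceeds tier's upper bound 699, so this tier is dominated.
EOQ at £11.80 = 984.4 (feasible in tier 2): TC = 34,600×£11.80 + (34,600/984.4)×34.7 + (984.4/2)×0.21×£11.80 = £410,719.32.
EOQ at £10.58 = 1039.6 < 1200, so use break Q=1200: TC = 34,600×£10.58 + (34,600/1200.0)×34.7 + (1200.0/2)×0.21×£10.58 = £368,401.60.
Lowest total cost is £368,401.60 at Q = 1200.0.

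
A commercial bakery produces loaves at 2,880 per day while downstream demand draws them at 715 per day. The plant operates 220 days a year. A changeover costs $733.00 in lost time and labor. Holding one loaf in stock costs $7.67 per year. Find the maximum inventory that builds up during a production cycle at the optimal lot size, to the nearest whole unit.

I_max ≈ 4,754 loaves

Annual demand D = 715 × 220 = 157,300.
Production build-up factor (1 − d/p) = 1 − 715/2,880 = 0.7517.
Q* = √(2DS / (H(1 − d/p))) = √(2 × 157,300 × 733 / (7.67 × 0.7517)).
= √(230,601,800 / 5.7658) ≈ 6324.132.
Maximum inventory = Q*(1 − d/p) = 6324.132 × 0.7517 ≈ 4754.079.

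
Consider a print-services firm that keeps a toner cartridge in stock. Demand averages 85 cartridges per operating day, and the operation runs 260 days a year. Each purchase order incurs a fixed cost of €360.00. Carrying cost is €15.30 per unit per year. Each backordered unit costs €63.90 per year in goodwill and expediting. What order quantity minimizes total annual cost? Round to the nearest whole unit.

Annual demand D = 85 × 260 = 22,100.
With planned backorders, Q* = √(2DS/H) · √((H+B)/B).
√(2DS/H) = √(2 × 22,100 × 360 / 15.3) = 1019.804.
√((H+B)/B) = √((15.3+63.9)/63.9) = 1.1133.
Q* ≈ 1135.348.

Q* ≈ 1,135 cartridges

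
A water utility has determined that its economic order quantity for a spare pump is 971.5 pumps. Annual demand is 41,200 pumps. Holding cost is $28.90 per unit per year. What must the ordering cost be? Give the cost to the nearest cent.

The basic EOQ model gives Q* = √(2DS/H); rearrange for the unknown.
From Q* = √(2DS/H): S = Q*²H / (2D) = 971.5² × 28.9 / (2 × 41,200) = 331.0215.

S ≈ $331.02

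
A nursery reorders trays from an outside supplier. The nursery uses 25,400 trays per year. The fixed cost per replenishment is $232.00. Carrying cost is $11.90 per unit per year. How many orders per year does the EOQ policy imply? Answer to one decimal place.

The optimal lot size = √(2DS/H) = √(2 × 25,400 × 232 / 11.9) ≈ 995.18.
Orders per year = D / Q* = 25,400 / 995.18 ≈ 25.523.

N ≈ 25.5 orders per year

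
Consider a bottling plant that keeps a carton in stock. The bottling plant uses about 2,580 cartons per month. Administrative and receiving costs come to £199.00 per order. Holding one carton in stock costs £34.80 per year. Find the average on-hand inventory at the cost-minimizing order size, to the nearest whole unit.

Annual demand D = 2,580 × 12 = 30,960.
The optimal lot size = √(2DS/H) = √(2 × 30,960 × 199 / 34.8) ≈ 595.05.
Average inventory = Q*/2 ≈ 595.05 / 2 = 297.524.

Average inventory ≈ 298 cartons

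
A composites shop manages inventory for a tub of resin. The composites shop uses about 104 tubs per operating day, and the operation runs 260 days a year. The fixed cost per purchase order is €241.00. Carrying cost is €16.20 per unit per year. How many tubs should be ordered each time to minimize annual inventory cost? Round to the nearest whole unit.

Q* ≈ 897 tubs

Annual demand D = 104 × 260 = 27,040.
EOQ = √(2DS / H) = √(2 × 27,040 × 241 / 16.2).
= √(13,033,280 / 16.2) = √804,523.4568 ≈ 896.952.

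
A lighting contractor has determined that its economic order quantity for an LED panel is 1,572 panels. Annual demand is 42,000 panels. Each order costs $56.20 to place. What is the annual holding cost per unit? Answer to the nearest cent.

Squaring Q* = √(2DS/H) gives Q*² = 2DS/H.
From Q* = √(2DS/H): H = 2DS / Q*² = 2 × 42,000 × 56.2 / 1,572² = 1.9103.

H ≈ $1.91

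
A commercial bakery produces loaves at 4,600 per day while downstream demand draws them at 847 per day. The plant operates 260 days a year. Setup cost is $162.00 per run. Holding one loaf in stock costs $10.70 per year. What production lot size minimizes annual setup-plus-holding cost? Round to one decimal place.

Q* ≈ 2,858.9 loaves

Annual demand D = 847 × 260 = 220,220.
Production build-up factor (1 − d/p) = 1 − 847/4,600 = 0.8159.
Q* = √(2DS / (H(1 − d/p))) = √(2 × 220,220 × 162 / (10.7 × 0.8159)).
= √(71,351,280 / 8.7298) ≈ 2858.898.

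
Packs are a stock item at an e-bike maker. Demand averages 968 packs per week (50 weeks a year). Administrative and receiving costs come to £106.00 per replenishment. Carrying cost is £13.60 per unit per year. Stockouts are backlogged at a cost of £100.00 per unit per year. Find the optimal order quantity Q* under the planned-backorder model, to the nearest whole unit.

Q* ≈ 926 packs

Annual demand D = 968 × 50 = 48,400.
With planned backorders, Q* = √(2DS/H) · √((H+B)/B).
√(2DS/H) = √(2 × 48,400 × 106 / 13.6) = 868.603.
√((H+B)/B) = √((13.6+100)/100) = 1.0658.
Q* ≈ 925.785.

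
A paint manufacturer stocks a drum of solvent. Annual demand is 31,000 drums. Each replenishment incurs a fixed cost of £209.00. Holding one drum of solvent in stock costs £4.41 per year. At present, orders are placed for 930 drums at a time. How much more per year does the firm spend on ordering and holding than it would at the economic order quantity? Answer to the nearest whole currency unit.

Extra cost ≈ £1,458 per year

EOQ = √(2DS/H) = √(2 × 31,000 × 209 / 4.41) ≈ 1714.15.
Cost at Q* = (D/Q*)S + (Q*/2)H = √(2DSH) ≈ £7,559.42.
Cost at Q = 930: (31,000/930)×209 + (930/2)×4.41 = £6,966.67 + £2,050.65 = £9,017.32.
Excess = £9,017.32 − £7,559.42 = £1,457.90.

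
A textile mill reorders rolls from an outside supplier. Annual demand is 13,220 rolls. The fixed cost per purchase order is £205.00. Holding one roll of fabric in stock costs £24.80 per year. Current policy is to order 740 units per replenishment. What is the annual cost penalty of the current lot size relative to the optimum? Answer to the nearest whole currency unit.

EOQ = √(2DS/H) = √(2 × 13,220 × 205 / 24.8) ≈ 467.50.
Cost at Q* = (D/Q*)S + (Q*/2)H = √(2DSH) ≈ £11,594.01.
Cost at Q = 740: (13,220/740)×205 + (740/2)×24.8 = £3,662.30 + £9,176.00 = £12,838.30.
Excess = £12,838.30 − £11,594.01 = £1,244.29.

Extra cost ≈ £1,244 per year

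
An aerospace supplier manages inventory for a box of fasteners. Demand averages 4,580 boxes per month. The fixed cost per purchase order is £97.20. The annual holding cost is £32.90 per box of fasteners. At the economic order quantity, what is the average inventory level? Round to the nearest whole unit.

Annual demand D = 4,580 × 12 = 54,960.
EOQ = √(2DS/H) = √(2 × 54,960 × 97.2 / 32.9) ≈ 569.87.
Average inventory = Q*/2 ≈ 569.87 / 2 = 284.934.

Average inventory ≈ 285 boxes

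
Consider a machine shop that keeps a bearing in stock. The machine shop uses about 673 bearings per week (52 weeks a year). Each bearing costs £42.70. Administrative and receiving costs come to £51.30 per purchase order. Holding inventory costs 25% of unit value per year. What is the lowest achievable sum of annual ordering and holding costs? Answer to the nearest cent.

Annual demand D = 673 × 52 = 34,996.
Holding cost H = 0.25 × £42.70 = £10.6750 per unit per year.
Q* = √(2DS/H) = √(2 × 34,996 × 51.3 / 10.675) ≈ 579.96.
At Q*, ordering cost (D/Q*)S equals holding cost (Q*/2)H, each = √(DSH/2).
Minimum total = √(2DSH) = √(2 × 34,996 × 51.3 × 10.675) ≈ 6191.086.

TC* ≈ £6,191.09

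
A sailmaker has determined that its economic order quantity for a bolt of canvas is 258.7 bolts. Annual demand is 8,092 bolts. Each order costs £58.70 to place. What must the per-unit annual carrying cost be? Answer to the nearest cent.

H ≈ £14.19

The basic EOQ model gives Q* = √(2DS/H); rearrange for the unknown.
From Q* = √(2DS/H): H = 2DS / Q*² = 2 × 8,092 × 58.7 / 258.7² = 14.1949.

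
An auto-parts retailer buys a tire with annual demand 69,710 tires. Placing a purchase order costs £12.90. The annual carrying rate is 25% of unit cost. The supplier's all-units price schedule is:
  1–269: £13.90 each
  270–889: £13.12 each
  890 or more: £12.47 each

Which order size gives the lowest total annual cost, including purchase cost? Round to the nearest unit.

Holding cost per unit per year at price C is H = 0.25·C.
For each price level, check whether its EOQ is feasible; otherwise the best quantity at that price is the breakpoint.
Tier 1 (£13.90): EOQ = 719.4 exceeds tier's upper bound 269, so this tier is dominated.
EOQ at £13.12 = 740.5 (feasible in tier 2): TC = 69,710×£13.12 + (69,710/740.5)×12.9 + (740.5/2)×0.25×£13.12 = £917,024.01.
EOQ at £12.47 = 759.5 < 890, so use break Q=890: TC = 69,710×£12.47 + (69,710/890.0)×12.9 + (890.0/2)×0.25×£12.47 = £871,681.39.
Lowest total cost is £871,681.39 at Q = 890.0.

Q* ≈ 890 tires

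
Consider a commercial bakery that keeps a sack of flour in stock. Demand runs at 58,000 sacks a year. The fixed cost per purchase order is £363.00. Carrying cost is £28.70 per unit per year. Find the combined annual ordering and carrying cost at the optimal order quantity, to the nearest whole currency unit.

TC* ≈ £34,763

The optimal lot size = √(2DS/H) = √(2 × 58,000 × 363 / 28.7) ≈ 1211.27.
At Q*, ordering cost (D/Q*)S equals holding cost (Q*/2)H, each = √(DSH/2).
Minimum total = √(2DSH) = √(2 × 58,000 × 363 × 28.7) ≈ 34763.481.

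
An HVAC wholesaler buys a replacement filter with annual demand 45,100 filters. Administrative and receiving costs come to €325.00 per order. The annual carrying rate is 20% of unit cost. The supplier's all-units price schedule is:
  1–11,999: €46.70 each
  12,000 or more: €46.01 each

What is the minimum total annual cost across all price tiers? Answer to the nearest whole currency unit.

Holding cost per unit per year at price C is H = 0.20·C.
Candidates are each tier's EOQ (if it falls in that tier) and each price-break quantity.
EOQ at €46.70 = 1771.6 (feasible in tier 1): TC = 45,100×€46.70 + (45,100/1771.6)×325 + (1771.6/2)×0.20×€46.70 = €2,122,716.97.
EOQ at €46.01 = 1784.9 < 12000, so use break Q=12000: TC = 45,100×€46.01 + (45,100/12000.0)×325 + (12000.0/2)×0.20×€46.01 = €2,131,484.46.
Lowest total cost among the candidates is at Q = 1771.6.

TC* ≈ €2,122,717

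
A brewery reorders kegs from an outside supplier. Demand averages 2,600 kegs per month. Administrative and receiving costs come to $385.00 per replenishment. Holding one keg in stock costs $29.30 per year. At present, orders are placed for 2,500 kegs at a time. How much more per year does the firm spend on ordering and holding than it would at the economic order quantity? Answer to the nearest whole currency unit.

Extra cost ≈ $14,899 per year

Annual demand D = 2,600 × 12 = 31,200.
EOQ = √(2DS/H) = √(2 × 31,200 × 385 / 29.3) ≈ 905.50.
Cost at Q* = (D/Q*)S + (Q*/2)H = √(2DSH) ≈ $26,531.17.
Cost at Q = 2,500: (31,200/2,500)×385 + (2,500/2)×29.3 = $4,804.80 + $36,625.00 = $41,429.80.
Excess = $41,429.80 − $26,531.17 = $14,898.63.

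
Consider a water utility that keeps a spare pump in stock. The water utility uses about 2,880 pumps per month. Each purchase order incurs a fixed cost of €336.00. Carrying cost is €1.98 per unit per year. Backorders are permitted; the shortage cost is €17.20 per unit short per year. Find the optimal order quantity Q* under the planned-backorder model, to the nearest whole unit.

Q* ≈ 3,617 pumps

Annual demand D = 2,880 × 12 = 34,560.
With planned backorders, Q* = √(2DS/H) · √((H+B)/B).
√(2DS/H) = √(2 × 34,560 × 336 / 1.98) = 3424.829.
√((H+B)/B) = √((1.98+17.2)/17.2) = 1.0560.
Q* ≈ 3616.588.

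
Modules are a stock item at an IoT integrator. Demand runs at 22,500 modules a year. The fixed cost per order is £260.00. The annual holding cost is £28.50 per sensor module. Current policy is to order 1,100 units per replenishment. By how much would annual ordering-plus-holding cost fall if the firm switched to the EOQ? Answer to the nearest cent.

EOQ = √(2DS/H) = √(2 × 22,500 × 260 / 28.5) ≈ 640.72.
Cost at Q* = (D/Q*)S + (Q*/2)H = √(2DSH) ≈ £18,260.61.
Cost at Q = 1,100: (22,500/1,100)×260 + (1,100/2)×28.5 = £5,318.18 + £15,675.00 = £20,993.18.
Excess = £20,993.18 − £18,260.61 = £2,732.57.

Extra cost ≈ £2,732.57 per year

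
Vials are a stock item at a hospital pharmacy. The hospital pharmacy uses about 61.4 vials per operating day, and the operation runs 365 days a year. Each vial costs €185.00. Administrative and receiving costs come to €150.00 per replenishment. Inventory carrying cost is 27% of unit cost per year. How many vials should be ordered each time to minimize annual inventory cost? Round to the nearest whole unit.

Q* ≈ 367 vials

Annual demand D = 61.4 × 365 = 22,411.
Holding cost H = 0.27 × €185.00 = €49.9500 per unit per year.
EOQ = √(2DS / H) = √(2 × 22,411 × 150 / 49.95).
= √(6,723,300 / 49.95) = √134,600.6006 ≈ 366.880.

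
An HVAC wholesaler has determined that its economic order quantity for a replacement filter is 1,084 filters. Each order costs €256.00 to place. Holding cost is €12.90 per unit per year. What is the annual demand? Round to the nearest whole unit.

Squaring Q* = √(2DS/H) gives Q*² = 2DS/H.
From Q* = √(2DS/H): D = Q*²H / (2S) = 1,084² × 12.9 / (2 × 256) = 29605.903.

D ≈ 29,606 filters per year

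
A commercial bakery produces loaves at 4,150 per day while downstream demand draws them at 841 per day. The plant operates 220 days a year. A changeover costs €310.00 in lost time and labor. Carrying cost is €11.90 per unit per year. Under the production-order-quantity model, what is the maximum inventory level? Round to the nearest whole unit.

I_max ≈ 2,772 loaves

Annual demand D = 841 × 220 = 185,020.
Production build-up factor (1 − d/p) = 1 − 841/4,150 = 0.7973.
Q* = √(2DS / (H(1 − d/p))) = √(2 × 185,020 × 310 / (11.9 × 0.7973)).
= √(114,712,400 / 9.4885) ≈ 3477.021.
Maximum inventory = Q*(1 − d/p) = 3477.021 × 0.7973 ≈ 2772.401.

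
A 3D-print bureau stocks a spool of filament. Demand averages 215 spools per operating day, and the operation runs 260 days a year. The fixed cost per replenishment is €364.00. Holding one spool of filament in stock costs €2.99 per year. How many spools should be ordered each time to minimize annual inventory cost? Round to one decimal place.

Q* ≈ 3,689.2 spools

Annual demand D = 215 × 260 = 55,900.
EOQ = √(2DS / H) = √(2 × 55,900 × 364 / 2.99).
= √(40,695,200 / 2.99) = √13,610,434.7826 ≈ 3689.232.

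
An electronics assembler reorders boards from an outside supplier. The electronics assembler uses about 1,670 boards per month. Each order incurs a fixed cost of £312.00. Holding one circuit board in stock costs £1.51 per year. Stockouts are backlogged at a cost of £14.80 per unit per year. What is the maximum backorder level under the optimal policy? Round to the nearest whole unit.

Annual demand D = 1,670 × 12 = 20,040.
With planned backorders, Q* = √(2DS/H) · √((H+B)/B).
√(2DS/H) = √(2 × 20,040 × 312 / 1.51) = 2877.747.
√((H+B)/B) = √((1.51+14.8)/14.8) = 1.0498.
Q* ≈ 3020.987.
S* = Q* · H/(H+B) = 3020.987 × 1.51/16.31 ≈ 279.687.

S* ≈ 280 boards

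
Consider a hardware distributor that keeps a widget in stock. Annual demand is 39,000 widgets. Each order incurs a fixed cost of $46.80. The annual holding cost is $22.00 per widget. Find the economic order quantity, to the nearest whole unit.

Q* ≈ 407 widgets

EOQ = √(2DS / H) = √(2 × 39,000 × 46.8 / 22).
= √(3,650,400 / 22) = √165,927.2727 ≈ 407.342.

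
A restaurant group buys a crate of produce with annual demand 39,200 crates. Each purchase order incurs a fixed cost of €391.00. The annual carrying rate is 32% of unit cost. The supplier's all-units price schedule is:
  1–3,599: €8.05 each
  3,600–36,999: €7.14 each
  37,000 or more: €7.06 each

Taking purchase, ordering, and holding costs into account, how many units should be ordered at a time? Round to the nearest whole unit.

Holding cost per unit per year at price C is H = 0.32·C.
Evaluate total cost at each tier's feasible EOQ or, if the EOQ is below the tier, at the tier's minimum quantity.
EOQ at €8.05 = 3449.6 (feasible in tier 1): TC = 39,200×€8.05 + (39,200/3449.6)×391 + (3449.6/2)×0.32×€8.05 = €324,446.27.
EOQ at €7.14 = 3662.9 (feasible in tier 2): TC = 39,200×€7.14 + (39,200/3662.9)×391 + (3662.9/2)×0.32×€7.14 = €288,256.94.
EOQ at €7.06 = 3683.6 < 37000, so use break Q=37000: TC = 39,200×€7.06 + (39,200/37000.0)×391 + (37000.0/2)×0.32×€7.06 = €318,961.45.
Lowest total cost is €288,256.94 at Q = 3662.9.

Q* ≈ 3,663 crates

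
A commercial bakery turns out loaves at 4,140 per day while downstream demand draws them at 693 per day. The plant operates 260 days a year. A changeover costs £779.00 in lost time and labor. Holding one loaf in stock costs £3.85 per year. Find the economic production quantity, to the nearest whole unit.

Annual demand D = 693 × 260 = 180,180.
Production build-up factor (1 − d/p) = 1 − 693/4,140 = 0.8326.
Q* = √(2DS / (H(1 − d/p))) = √(2 × 180,180 × 779 / (3.85 × 0.8326)).
= √(280,720,440 / 3.2055) ≈ 9358.068.

Q* ≈ 9,358 loaves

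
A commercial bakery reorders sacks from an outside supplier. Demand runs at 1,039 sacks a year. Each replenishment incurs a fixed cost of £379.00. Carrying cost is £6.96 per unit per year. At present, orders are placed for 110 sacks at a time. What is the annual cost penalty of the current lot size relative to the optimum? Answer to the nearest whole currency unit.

Extra cost ≈ £1,621 per year

EOQ = √(2DS/H) = √(2 × 1,039 × 379 / 6.96) ≈ 336.39.
Cost at Q* = (D/Q*)S + (Q*/2)H = √(2DSH) ≈ £2,341.25.
Cost at Q = 110: (1,039/110)×379 + (110/2)×6.96 = £3,579.83 + £382.80 = £3,962.63.
Excess = £3,962.63 − £2,341.25 = £1,621.38.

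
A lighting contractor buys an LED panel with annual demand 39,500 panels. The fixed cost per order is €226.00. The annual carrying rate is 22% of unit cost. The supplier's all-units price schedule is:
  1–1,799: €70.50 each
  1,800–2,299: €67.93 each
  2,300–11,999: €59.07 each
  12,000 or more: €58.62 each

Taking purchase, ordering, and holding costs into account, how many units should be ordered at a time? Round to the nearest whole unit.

Holding cost per unit per year at price C is H = 0.22·C.
For each price level, check whether its EOQ is feasible; otherwise the best quantity at that price is the breakpoint.
EOQ at €70.50 = 1072.9 (feasible in tier 1): TC = 39,500×€70.50 + (39,500/1072.9)×226 + (1072.9/2)×0.22×€70.50 = €2,801,390.78.
EOQ at €67.93 = 1093.0 < 1800, so use break Q=1800: TC = 39,500×€67.93 + (39,500/1800.0)×226 + (1800.0/2)×0.22×€67.93 = €2,701,644.58.
EOQ at €59.07 = 1172.1 < 2300, so use break Q=2300: TC = 39,500×€59.07 + (39,500/2300.0)×226 + (2300.0/2)×0.22×€59.07 = €2,352,091.01.
EOQ at €58.62 = 1176.6 < 12000, so use break Q=12000: TC = 39,500×€58.62 + (39,500/12000.0)×226 + (12000.0/2)×0.22×€58.62 = €2,393,612.32.
Lowest total cost is €2,352,091.01 at Q = 2300.0.

Q* ≈ 2,300 panels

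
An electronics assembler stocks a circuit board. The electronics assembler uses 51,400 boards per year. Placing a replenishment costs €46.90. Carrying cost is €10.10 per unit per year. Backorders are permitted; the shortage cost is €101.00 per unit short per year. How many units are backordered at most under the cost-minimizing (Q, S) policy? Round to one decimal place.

S* ≈ 65.9 boards

With planned backorders, Q* = √(2DS/H) · √((H+B)/B).
√(2DS/H) = √(2 × 51,400 × 46.9 / 10.1) = 690.911.
√((H+B)/B) = √((10.1+101)/101) = 1.0488.
Q* ≈ 724.634.
S* = Q* · H/(H+B) = 724.634 × 10.1/111.1 ≈ 65.876.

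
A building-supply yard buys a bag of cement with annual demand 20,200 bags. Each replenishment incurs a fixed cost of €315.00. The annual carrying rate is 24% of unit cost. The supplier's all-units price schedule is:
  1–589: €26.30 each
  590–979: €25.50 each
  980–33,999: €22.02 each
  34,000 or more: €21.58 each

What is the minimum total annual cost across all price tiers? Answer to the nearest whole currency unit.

Holding cost per unit per year at price C is H = 0.24·C.
Evaluate total cost at each tier's feasible EOQ or, if the EOQ is below the tier, at the tier's minimum quantity.
Tier 1 (€26.30): EOQ = 1419.9 exceeds tier's upper bound 589, so this tier is dominated.
Tier 2 (€25.50): EOQ = 1442.0 exceeds tier's upper bound 979, so this tier is dominated.
EOQ at €22.02 = 1551.8 (feasible in tier 3): TC = 20,200×€22.02 + (20,200/1551.8)×315 + (1551.8/2)×0.24×€22.02 = €453,004.88.
EOQ at €21.58 = 1567.5 < 34000, so use break Q=34000: TC = 20,200×€21.58 + (20,200/34000.0)×315 + (34000.0/2)×0.24×€21.58 = €524,149.55.
Lowest total cost among the candidates is at Q = 1551.8.

TC* ≈ €453,005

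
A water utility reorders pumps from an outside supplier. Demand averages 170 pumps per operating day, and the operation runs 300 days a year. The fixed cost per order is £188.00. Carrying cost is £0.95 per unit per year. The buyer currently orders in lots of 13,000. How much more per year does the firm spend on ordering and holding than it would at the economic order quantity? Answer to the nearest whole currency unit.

Extra cost ≈ £2,644 per year

Annual demand D = 170 × 300 = 51,000.
EOQ = √(2DS/H) = √(2 × 51,000 × 188 / 0.95) ≈ 4492.80.
Cost at Q* = (D/Q*)S + (Q*/2)H = √(2DSH) ≈ £4,268.16.
Cost at Q = 13,000: (51,000/13,000)×188 + (13,000/2)×0.95 = £737.54 + £6,175.00 = £6,912.54.
Excess = £6,912.54 − £4,268.16 = £2,644.38.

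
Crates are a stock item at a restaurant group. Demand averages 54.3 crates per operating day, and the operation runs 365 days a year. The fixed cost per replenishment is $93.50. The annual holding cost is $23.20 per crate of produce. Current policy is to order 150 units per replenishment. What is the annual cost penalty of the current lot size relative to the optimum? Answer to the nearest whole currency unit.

Annual demand D = 54.3 × 365 = 19,819.5.
EOQ = √(2DS/H) = √(2 × 19,819.5 × 93.5 / 23.2) ≈ 399.69.
Cost at Q* = (D/Q*)S + (Q*/2)H = √(2DSH) ≈ $9,272.81.
Cost at Q = 150: (19,819.5/150)×93.5 + (150/2)×23.2 = $12,354.15 + $1,740.00 = $14,094.15.
Excess = $14,094.15 − $9,272.81 = $4,821.35.

Extra cost ≈ $4,821 per year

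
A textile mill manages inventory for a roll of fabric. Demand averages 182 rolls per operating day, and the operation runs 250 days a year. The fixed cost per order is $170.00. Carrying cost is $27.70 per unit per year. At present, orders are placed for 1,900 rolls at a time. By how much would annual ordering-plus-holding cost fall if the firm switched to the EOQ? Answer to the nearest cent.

Annual demand D = 182 × 250 = 45,500.
EOQ = √(2DS/H) = √(2 × 45,500 × 170 / 27.7) ≈ 747.32.
Cost at Q* = (D/Q*)S + (Q*/2)H = √(2DSH) ≈ $20,700.70.
Cost at Q = 1,900: (45,500/1,900)×170 + (1,900/2)×27.7 = $4,071.05 + $26,315.00 = $30,386.05.
Excess = $30,386.05 − $20,700.70 = $9,685.35.

Extra cost ≈ $9,685.35 per year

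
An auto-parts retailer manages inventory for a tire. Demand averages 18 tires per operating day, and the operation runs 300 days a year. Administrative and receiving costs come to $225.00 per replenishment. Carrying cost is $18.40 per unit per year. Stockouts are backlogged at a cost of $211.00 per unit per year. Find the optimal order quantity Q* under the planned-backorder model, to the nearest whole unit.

Q* ≈ 379 tires

Annual demand D = 18 × 300 = 5,400.
With planned backorders, Q* = √(2DS/H) · √((H+B)/B).
√(2DS/H) = √(2 × 5,400 × 225 / 18.4) = 363.408.
√((H+B)/B) = √((18.4+211)/211) = 1.0427.
Q* ≈ 378.922.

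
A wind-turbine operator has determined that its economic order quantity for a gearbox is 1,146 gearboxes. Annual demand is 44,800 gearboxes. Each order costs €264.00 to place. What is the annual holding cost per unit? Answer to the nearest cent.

The basic EOQ model gives Q* = √(2DS/H); rearrange for the unknown.
From Q* = √(2DS/H): H = 2DS / Q*² = 2 × 44,800 × 264 / 1,146² = 18.0112.

H ≈ €18.01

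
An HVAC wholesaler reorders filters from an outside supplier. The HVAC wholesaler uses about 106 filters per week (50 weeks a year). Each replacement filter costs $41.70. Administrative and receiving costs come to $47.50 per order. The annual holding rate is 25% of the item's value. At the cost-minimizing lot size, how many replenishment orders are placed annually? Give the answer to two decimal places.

N ≈ 24.12 orders per year

Annual demand D = 106 × 50 = 5,300.
Holding cost H = 0.25 × $41.70 = $10.4250 per unit per year.
EOQ = √(2DS/H) = √(2 × 5,300 × 47.5 / 10.425) ≈ 219.77.
Orders per year = D / Q* = 5,300 / 219.77 ≈ 24.116.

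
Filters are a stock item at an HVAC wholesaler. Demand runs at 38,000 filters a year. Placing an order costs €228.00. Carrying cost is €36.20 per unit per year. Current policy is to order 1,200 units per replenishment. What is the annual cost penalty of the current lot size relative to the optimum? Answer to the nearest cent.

EOQ = √(2DS/H) = √(2 × 38,000 × 228 / 36.2) ≈ 691.86.
Cost at Q* = (D/Q*)S + (Q*/2)H = √(2DSH) ≈ €25,045.43.
Cost at Q = 1,200: (38,000/1,200)×228 + (1,200/2)×36.2 = €7,220.00 + €21,720.00 = €28,940.00.
Excess = €28,940.00 − €25,045.43 = €3,894.57.

Extra cost ≈ €3,894.57 per year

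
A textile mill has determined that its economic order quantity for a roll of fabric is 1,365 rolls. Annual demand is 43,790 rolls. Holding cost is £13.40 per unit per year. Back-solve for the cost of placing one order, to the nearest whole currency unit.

S ≈ £285

The basic EOQ model gives Q* = √(2DS/H); rearrange for the unknown.
From Q* = √(2DS/H): S = Q*²H / (2D) = 1,365² × 13.4 / (2 × 43,790) = 285.0790.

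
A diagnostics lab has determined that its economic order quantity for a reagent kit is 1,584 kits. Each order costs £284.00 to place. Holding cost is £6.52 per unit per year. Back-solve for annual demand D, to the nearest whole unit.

D ≈ 28,801 kits per year

Squaring Q* = √(2DS/H) gives Q*² = 2DS/H.
From Q* = √(2DS/H): D = Q*²H / (2S) = 1,584² × 6.52 / (2 × 284) = 28801.136.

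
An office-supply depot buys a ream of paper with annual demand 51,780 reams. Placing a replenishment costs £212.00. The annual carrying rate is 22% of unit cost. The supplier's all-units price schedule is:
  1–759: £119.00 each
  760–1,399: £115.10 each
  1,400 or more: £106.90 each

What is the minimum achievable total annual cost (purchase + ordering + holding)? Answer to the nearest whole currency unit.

TC* ≈ £5,559,586

Holding cost per unit per year at price C is H = 0.22·C.
Candidates are each tier's EOQ (if it falls in that tier) and each price-break quantity.
Tier 1 (£119.00): EOQ = 915.8 exceeds tier's upper bound 759, so this tier is dominated.
EOQ at £115.10 = 931.1 (feasible in tier 2): TC = 51,780×£115.10 + (51,780/931.1)×212 + (931.1/2)×0.22×£115.10 = £5,983,456.33.
EOQ at £106.90 = 966.2 < 1400, so use break Q=1400: TC = 51,780×£106.90 + (51,780/1400.0)×212 + (1400.0/2)×0.22×£106.90 = £5,559,585.57.
Lowest total cost among the candidates is at Q = 1400.0.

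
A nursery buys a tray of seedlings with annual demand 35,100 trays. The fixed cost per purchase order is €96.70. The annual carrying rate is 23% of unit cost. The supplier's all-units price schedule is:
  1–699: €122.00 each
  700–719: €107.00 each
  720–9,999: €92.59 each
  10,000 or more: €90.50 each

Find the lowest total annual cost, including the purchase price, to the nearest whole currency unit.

Holding cost per unit per year at price C is H = 0.23·C.
Evaluate total cost at each tier's feasible EOQ or, if the EOQ is below the tier, at the tier's minimum quantity.
EOQ at €122.00 = 491.9 (feasible in tier 1): TC = 35,100×€122.00 + (35,100/491.9)×96.7 + (491.9/2)×0.23×€122.00 = €4,296,001.48.
EOQ at €107.00 = 525.2 < 700, so use break Q=700: TC = 35,100×€107.00 + (35,100/700.0)×96.7 + (700.0/2)×0.23×€107.00 = €3,769,162.31.
EOQ at €92.59 = 564.6 < 720, so use break Q=720: TC = 35,100×€92.59 + (35,100/720.0)×96.7 + (720.0/2)×0.23×€92.59 = €3,262,289.58.
EOQ at €90.50 = 571.1 < 10000, so use break Q=10000: TC = 35,100×€90.50 + (35,100/10000.0)×96.7 + (10000.0/2)×0.23×€90.50 = €3,280,964.42.
Lowest total cost among the candidates is at Q = 720.0.

TC* ≈ €3,262,290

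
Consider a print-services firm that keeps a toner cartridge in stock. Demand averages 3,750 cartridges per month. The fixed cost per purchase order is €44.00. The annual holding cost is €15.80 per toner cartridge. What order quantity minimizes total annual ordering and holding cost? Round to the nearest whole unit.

Annual demand D = 3,750 × 12 = 45,000.
EOQ = √(2DS / H) = √(2 × 45,000 × 44 / 15.8).
= √(3,960,000 / 15.8) = √250,632.9114 ≈ 500.633.

Q* ≈ 501 cartridges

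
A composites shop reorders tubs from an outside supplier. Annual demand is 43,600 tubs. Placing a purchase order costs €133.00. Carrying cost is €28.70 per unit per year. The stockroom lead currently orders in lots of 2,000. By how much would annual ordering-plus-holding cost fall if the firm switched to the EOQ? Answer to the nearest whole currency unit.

Extra cost ≈ €13,355 per year

EOQ = √(2DS/H) = √(2 × 43,600 × 133 / 28.7) ≈ 635.69.
Cost at Q* = (D/Q*)S + (Q*/2)H = √(2DSH) ≈ €18,244.21.
Cost at Q = 2,000: (43,600/2,000)×133 + (2,000/2)×28.7 = €2,899.40 + €28,700.00 = €31,599.40.
Excess = €31,599.40 − €18,244.21 = €13,355.19.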